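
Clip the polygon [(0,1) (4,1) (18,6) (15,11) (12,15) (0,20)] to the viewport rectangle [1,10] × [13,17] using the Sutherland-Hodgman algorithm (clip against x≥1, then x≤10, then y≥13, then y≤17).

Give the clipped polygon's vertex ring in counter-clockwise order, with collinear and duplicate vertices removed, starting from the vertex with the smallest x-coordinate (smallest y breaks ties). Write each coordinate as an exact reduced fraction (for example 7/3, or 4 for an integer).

1. After x ≥ 1: [(1,1) (4,1) (18,6) (15,11) (12,15) (1,235/12)]
2. After x ≤ 10: [(1,1) (4,1) (10,22/7) (10,95/6) (1,235/12)]
3. After y ≥ 13: [(1,13) (10,13) (10,95/6) (1,235/12)]
4. After y ≤ 17: [(1,17) (1,13) (10,13) (10,95/6) (36/5,17)]
5. Canonical ring: [(1,13) (10,13) (10,95/6) (36/5,17) (1,17)]

Clipped polygon: [(1,13) (10,13) (10,95/6) (36/5,17) (1,17)]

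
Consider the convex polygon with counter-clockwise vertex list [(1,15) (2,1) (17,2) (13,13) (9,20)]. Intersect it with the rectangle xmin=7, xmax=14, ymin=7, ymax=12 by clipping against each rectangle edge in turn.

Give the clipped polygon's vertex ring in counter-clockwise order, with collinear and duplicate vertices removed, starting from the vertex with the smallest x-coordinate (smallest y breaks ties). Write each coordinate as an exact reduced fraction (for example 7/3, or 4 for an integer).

Clipped polygon: [(7,7) (14,7) (14,41/4) (147/11,12) (7,12)]

1. After x ≥ 7: [(7,75/4) (7,4/3) (17,2) (13,13) (9,20)]
2. After x ≤ 14: [(7,75/4) (7,4/3) (14,9/5) (14,41/4) (13,13) (9,20)]
3. After y ≥ 7: [(7,75/4) (7,7) (14,7) (14,41/4) (13,13) (9,20)]
4. After y ≤ 12: [(7,12) (7,7) (14,7) (14,41/4) (147/11,12)]
5. Canonical ring: [(7,7) (14,7) (14,41/4) (147/11,12) (7,12)]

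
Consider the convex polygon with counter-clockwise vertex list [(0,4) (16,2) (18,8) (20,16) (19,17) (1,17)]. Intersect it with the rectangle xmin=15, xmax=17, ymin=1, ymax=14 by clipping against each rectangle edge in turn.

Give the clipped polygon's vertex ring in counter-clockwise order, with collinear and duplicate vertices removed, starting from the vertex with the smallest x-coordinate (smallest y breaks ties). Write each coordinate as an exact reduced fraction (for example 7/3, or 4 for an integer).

Clipped polygon: [(15,17/8) (16,2) (17,5) (17,14) (15,14)]

1. After x ≥ 15: [(15,17/8) (16,2) (18,8) (20,16) (19,17) (15,17)]
2. After x ≤ 17: [(15,17/8) (16,2) (17,5) (17,17) (15,17)]
3. After y ≥ 1: [(15,17/8) (16,2) (17,5) (17,17) (15,17)]
4. After y ≤ 14: [(15,14) (15,17/8) (16,2) (17,5) (17,14)]
5. Canonical ring: [(15,17/8) (16,2) (17,5) (17,14) (15,14)]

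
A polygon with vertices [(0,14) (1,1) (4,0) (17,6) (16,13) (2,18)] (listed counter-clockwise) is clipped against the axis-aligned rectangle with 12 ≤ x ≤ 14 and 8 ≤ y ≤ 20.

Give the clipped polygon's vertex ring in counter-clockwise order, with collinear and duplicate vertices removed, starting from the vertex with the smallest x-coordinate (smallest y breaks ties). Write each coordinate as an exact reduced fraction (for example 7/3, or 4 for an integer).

Clipped polygon: [(12,8) (14,8) (14,96/7) (12,101/7)]

1. After x ≥ 12: [(12,48/13) (17,6) (16,13) (12,101/7)]
2. After x ≤ 14: [(12,48/13) (14,60/13) (14,96/7) (12,101/7)]
3. After y ≥ 8: [(12,8) (14,8) (14,96/7) (12,101/7)]
4. After y ≤ 20: [(12,8) (14,8) (14,96/7) (12,101/7)]
5. Canonical ring: [(12,8) (14,8) (14,96/7) (12,101/7)]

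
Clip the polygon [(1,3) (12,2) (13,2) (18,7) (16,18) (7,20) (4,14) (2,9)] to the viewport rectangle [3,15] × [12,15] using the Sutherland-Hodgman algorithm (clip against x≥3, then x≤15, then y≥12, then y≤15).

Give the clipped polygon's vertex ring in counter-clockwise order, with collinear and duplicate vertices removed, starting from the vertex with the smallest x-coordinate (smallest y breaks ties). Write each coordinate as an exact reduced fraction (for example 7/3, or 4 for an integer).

Clipped polygon: [(16/5,12) (15,12) (15,15) (9/2,15) (4,14)]

1. After x ≥ 3: [(3,31/11) (12,2) (13,2) (18,7) (16,18) (7,20) (4,14) (3,23/2)]
2. After x ≤ 15: [(3,31/11) (12,2) (13,2) (15,4) (15,164/9) (7,20) (4,14) (3,23/2)]
3. After y ≥ 12: [(15,12) (15,164/9) (7,20) (4,14) (16/5,12)]
4. After y ≤ 15: [(15,12) (15,15) (9/2,15) (4,14) (16/5,12)]
5. Canonical ring: [(16/5,12) (15,12) (15,15) (9/2,15) (4,14)]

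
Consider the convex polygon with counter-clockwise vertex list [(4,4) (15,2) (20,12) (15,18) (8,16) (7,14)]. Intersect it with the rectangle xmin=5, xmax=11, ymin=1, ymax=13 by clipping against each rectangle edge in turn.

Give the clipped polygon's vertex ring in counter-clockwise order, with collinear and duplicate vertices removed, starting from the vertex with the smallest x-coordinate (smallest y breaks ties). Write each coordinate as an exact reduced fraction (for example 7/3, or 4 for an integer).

Clipped polygon: [(5,42/11) (11,30/11) (11,13) (67/10,13) (5,22/3)]

1. After x ≥ 5: [(5,22/3) (5,42/11) (15,2) (20,12) (15,18) (8,16) (7,14)]
2. After x ≤ 11: [(5,22/3) (5,42/11) (11,30/11) (11,118/7) (8,16) (7,14)]
3. After y ≥ 1: [(5,22/3) (5,42/11) (11,30/11) (11,118/7) (8,16) (7,14)]
4. After y ≤ 13: [(67/10,13) (5,22/3) (5,42/11) (11,30/11) (11,13)]
5. Canonical ring: [(5,42/11) (11,30/11) (11,13) (67/10,13) (5,22/3)]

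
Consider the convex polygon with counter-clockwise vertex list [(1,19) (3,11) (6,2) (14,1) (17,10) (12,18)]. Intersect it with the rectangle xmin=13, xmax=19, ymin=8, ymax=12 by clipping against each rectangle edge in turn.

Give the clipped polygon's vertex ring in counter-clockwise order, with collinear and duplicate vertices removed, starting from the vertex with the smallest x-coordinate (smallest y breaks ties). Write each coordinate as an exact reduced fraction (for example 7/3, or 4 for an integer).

Clipped polygon: [(13,8) (49/3,8) (17,10) (63/4,12) (13,12)]

1. After x ≥ 13: [(13,9/8) (14,1) (17,10) (13,82/5)]
2. After x ≤ 19: [(13,9/8) (14,1) (17,10) (13,82/5)]
3. After y ≥ 8: [(13,8) (49/3,8) (17,10) (13,82/5)]
4. After y ≤ 12: [(13,12) (13,8) (49/3,8) (17,10) (63/4,12)]
5. Canonical ring: [(13,8) (49/3,8) (17,10) (63/4,12) (13,12)]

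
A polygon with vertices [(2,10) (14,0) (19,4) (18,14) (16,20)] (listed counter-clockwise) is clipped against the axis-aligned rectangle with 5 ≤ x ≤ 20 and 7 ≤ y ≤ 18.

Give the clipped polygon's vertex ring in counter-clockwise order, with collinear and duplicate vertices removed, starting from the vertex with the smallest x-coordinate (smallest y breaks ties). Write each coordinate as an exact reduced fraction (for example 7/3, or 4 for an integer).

1. After x ≥ 5: [(5,85/7) (5,15/2) (14,0) (19,4) (18,14) (16,20)]
2. After x ≤ 20: [(5,85/7) (5,15/2) (14,0) (19,4) (18,14) (16,20)]
3. After y ≥ 7: [(5,85/7) (5,15/2) (28/5,7) (187/10,7) (18,14) (16,20)]
4. After y ≤ 18: [(66/5,18) (5,85/7) (5,15/2) (28/5,7) (187/10,7) (18,14) (50/3,18)]
5. Canonical ring: [(5,15/2) (28/5,7) (187/10,7) (18,14) (50/3,18) (66/5,18) (5,85/7)]

Clipped polygon: [(5,15/2) (28/5,7) (187/10,7) (18,14) (50/3,18) (66/5,18) (5,85/7)]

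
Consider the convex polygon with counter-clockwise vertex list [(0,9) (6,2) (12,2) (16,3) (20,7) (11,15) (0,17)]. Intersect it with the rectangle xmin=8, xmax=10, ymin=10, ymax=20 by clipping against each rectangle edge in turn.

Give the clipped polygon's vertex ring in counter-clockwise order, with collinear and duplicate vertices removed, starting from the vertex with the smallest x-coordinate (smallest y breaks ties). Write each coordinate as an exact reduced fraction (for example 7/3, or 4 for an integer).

Clipped polygon: [(8,10) (10,10) (10,167/11) (8,171/11)]

1. After x ≥ 8: [(8,2) (12,2) (16,3) (20,7) (11,15) (8,171/11)]
2. After x ≤ 10: [(8,2) (10,2) (10,167/11) (8,171/11)]
3. After y ≥ 10: [(8,10) (10,10) (10,167/11) (8,171/11)]
4. After y ≤ 20: [(8,10) (10,10) (10,167/11) (8,171/11)]
5. Canonical ring: [(8,10) (10,10) (10,167/11) (8,171/11)]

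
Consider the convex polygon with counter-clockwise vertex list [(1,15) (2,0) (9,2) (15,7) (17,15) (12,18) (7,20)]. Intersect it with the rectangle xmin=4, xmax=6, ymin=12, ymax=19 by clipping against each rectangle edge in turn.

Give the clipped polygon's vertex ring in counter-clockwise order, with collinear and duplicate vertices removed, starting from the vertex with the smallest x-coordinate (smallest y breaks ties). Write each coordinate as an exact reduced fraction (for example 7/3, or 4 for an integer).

Clipped polygon: [(4,12) (6,12) (6,19) (29/5,19) (4,35/2)]

1. After x ≥ 4: [(4,35/2) (4,4/7) (9,2) (15,7) (17,15) (12,18) (7,20)]
2. After x ≤ 6: [(6,115/6) (4,35/2) (4,4/7) (6,8/7)]
3. After y ≥ 12: [(6,12) (6,115/6) (4,35/2) (4,12)]
4. After y ≤ 19: [(6,12) (6,19) (29/5,19) (4,35/2) (4,12)]
5. Canonical ring: [(4,12) (6,12) (6,19) (29/5,19) (4,35/2)]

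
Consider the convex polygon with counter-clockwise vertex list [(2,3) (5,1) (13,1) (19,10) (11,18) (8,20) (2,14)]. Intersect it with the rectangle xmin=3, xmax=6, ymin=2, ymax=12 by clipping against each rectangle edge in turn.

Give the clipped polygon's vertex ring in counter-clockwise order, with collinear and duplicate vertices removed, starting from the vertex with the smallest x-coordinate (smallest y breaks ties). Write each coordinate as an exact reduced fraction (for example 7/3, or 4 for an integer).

1. After x ≥ 3: [(3,7/3) (5,1) (13,1) (19,10) (11,18) (8,20) (3,15)]
2. After x ≤ 6: [(3,7/3) (5,1) (6,1) (6,18) (3,15)]
3. After y ≥ 2: [(3,7/3) (7/2,2) (6,2) (6,18) (3,15)]
4. After y ≤ 12: [(3,12) (3,7/3) (7/2,2) (6,2) (6,12)]
5. Canonical ring: [(3,7/3) (7/2,2) (6,2) (6,12) (3,12)]

Clipped polygon: [(3,7/3) (7/2,2) (6,2) (6,12) (3,12)]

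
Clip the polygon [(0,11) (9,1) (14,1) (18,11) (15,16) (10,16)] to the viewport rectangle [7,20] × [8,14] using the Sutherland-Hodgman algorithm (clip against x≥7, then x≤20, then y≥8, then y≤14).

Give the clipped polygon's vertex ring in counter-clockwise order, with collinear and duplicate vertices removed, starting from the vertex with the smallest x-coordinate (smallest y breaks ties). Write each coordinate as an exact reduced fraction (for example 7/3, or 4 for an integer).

1. After x ≥ 7: [(7,29/2) (7,29/9) (9,1) (14,1) (18,11) (15,16) (10,16)]
2. After x ≤ 20: [(7,29/2) (7,29/9) (9,1) (14,1) (18,11) (15,16) (10,16)]
3. After y ≥ 8: [(7,29/2) (7,8) (84/5,8) (18,11) (15,16) (10,16)]
4. After y ≤ 14: [(7,14) (7,8) (84/5,8) (18,11) (81/5,14)]
5. Canonical ring: [(7,8) (84/5,8) (18,11) (81/5,14) (7,14)]

Clipped polygon: [(7,8) (84/5,8) (18,11) (81/5,14) (7,14)]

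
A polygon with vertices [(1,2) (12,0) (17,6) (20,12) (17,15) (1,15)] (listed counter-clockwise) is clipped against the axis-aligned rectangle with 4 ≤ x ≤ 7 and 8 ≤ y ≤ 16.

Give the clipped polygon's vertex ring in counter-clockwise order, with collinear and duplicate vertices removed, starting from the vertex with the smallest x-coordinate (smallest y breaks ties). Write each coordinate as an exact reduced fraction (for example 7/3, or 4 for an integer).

Clipped polygon: [(4,8) (7,8) (7,15) (4,15)]

1. After x ≥ 4: [(4,16/11) (12,0) (17,6) (20,12) (17,15) (4,15)]
2. After x ≤ 7: [(4,16/11) (7,10/11) (7,15) (4,15)]
3. After y ≥ 8: [(4,8) (7,8) (7,15) (4,15)]
4. After y ≤ 16: [(4,8) (7,8) (7,15) (4,15)]
5. Canonical ring: [(4,8) (7,8) (7,15) (4,15)]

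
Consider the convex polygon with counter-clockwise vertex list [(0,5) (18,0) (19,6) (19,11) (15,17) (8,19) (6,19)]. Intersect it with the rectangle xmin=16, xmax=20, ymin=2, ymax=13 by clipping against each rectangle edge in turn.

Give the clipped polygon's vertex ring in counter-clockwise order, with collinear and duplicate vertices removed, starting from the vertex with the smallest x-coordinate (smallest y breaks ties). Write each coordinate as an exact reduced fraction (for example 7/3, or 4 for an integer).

1. After x ≥ 16: [(16,5/9) (18,0) (19,6) (19,11) (16,31/2)]
2. After x ≤ 20: [(16,5/9) (18,0) (19,6) (19,11) (16,31/2)]
3. After y ≥ 2: [(16,2) (55/3,2) (19,6) (19,11) (16,31/2)]
4. After y ≤ 13: [(16,13) (16,2) (55/3,2) (19,6) (19,11) (53/3,13)]
5. Canonical ring: [(16,2) (55/3,2) (19,6) (19,11) (53/3,13) (16,13)]

Clipped polygon: [(16,2) (55/3,2) (19,6) (19,11) (53/3,13) (16,13)]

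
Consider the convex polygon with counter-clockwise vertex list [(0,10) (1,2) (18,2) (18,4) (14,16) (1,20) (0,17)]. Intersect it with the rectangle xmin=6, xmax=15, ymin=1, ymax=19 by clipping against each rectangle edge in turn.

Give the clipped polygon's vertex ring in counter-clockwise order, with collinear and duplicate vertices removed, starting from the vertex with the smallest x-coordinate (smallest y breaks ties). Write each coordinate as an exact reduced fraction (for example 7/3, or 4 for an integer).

1. After x ≥ 6: [(6,2) (18,2) (18,4) (14,16) (6,240/13)]
2. After x ≤ 15: [(6,2) (15,2) (15,13) (14,16) (6,240/13)]
3. After y ≥ 1: [(6,2) (15,2) (15,13) (14,16) (6,240/13)]
4. After y ≤ 19: [(6,2) (15,2) (15,13) (14,16) (6,240/13)]
5. Canonical ring: [(6,2) (15,2) (15,13) (14,16) (6,240/13)]

Clipped polygon: [(6,2) (15,2) (15,13) (14,16) (6,240/13)]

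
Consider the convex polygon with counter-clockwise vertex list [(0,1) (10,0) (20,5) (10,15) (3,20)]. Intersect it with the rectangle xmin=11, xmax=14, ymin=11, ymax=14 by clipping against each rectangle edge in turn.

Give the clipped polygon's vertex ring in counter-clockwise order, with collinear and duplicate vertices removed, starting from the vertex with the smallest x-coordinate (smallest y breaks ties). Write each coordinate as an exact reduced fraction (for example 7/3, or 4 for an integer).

Clipped polygon: [(11,11) (14,11) (11,14)]

1. After x ≥ 11: [(11,1/2) (20,5) (11,14)]
2. After x ≤ 14: [(11,1/2) (14,2) (14,11) (11,14)]
3. After y ≥ 11: [(11,11) (14,11) (14,11) (11,14)]
4. After y ≤ 14: [(11,11) (14,11) (14,11) (11,14)]
5. Canonical ring: [(11,11) (14,11) (11,14)]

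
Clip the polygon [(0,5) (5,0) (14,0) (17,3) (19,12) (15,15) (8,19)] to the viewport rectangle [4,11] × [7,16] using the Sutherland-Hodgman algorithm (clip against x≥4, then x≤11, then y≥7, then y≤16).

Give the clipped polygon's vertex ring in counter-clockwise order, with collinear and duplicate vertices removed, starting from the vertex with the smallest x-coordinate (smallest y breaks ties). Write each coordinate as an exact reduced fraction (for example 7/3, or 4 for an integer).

1. After x ≥ 4: [(4,12) (4,1) (5,0) (14,0) (17,3) (19,12) (15,15) (8,19)]
2. After x ≤ 11: [(4,12) (4,1) (5,0) (11,0) (11,121/7) (8,19)]
3. After y ≥ 7: [(4,12) (4,7) (11,7) (11,121/7) (8,19)]
4. After y ≤ 16: [(44/7,16) (4,12) (4,7) (11,7) (11,16)]
5. Canonical ring: [(4,7) (11,7) (11,16) (44/7,16) (4,12)]

Clipped polygon: [(4,7) (11,7) (11,16) (44/7,16) (4,12)]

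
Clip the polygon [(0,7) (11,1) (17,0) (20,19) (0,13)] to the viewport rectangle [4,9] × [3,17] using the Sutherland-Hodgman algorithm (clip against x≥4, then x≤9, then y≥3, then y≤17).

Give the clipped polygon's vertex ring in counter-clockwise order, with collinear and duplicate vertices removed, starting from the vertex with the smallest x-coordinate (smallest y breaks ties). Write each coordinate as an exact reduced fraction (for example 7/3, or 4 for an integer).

Clipped polygon: [(4,53/11) (22/3,3) (9,3) (9,157/10) (4,71/5)]

1. After x ≥ 4: [(4,53/11) (11,1) (17,0) (20,19) (4,71/5)]
2. After x ≤ 9: [(4,53/11) (9,23/11) (9,157/10) (4,71/5)]
3. After y ≥ 3: [(4,53/11) (22/3,3) (9,3) (9,157/10) (4,71/5)]
4. After y ≤ 17: [(4,53/11) (22/3,3) (9,3) (9,157/10) (4,71/5)]
5. Canonical ring: [(4,53/11) (22/3,3) (9,3) (9,157/10) (4,71/5)]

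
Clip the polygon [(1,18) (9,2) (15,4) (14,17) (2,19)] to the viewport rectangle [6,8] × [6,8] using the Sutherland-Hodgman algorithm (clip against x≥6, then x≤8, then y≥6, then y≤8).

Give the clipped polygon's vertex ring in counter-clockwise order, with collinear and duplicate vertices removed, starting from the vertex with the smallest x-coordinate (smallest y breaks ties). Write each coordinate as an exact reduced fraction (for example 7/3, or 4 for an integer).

Clipped polygon: [(6,8) (7,6) (8,6) (8,8)]

1. After x ≥ 6: [(6,8) (9,2) (15,4) (14,17) (6,55/3)]
2. After x ≤ 8: [(6,8) (8,4) (8,18) (6,55/3)]
3. After y ≥ 6: [(6,8) (7,6) (8,6) (8,18) (6,55/3)]
4. After y ≤ 8: [(6,8) (6,8) (7,6) (8,6) (8,8)]
5. Canonical ring: [(6,8) (7,6) (8,6) (8,8)]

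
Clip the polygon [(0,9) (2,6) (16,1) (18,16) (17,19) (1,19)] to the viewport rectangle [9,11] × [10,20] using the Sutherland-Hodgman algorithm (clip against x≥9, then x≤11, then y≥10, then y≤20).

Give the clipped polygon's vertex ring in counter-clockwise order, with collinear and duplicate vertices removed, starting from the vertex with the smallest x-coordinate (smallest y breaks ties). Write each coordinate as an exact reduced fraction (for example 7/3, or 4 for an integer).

Clipped polygon: [(9,10) (11,10) (11,19) (9,19)]

1. After x ≥ 9: [(9,7/2) (16,1) (18,16) (17,19) (9,19)]
2. After x ≤ 11: [(9,7/2) (11,39/14) (11,19) (9,19)]
3. After y ≥ 10: [(9,10) (11,10) (11,19) (9,19)]
4. After y ≤ 20: [(9,10) (11,10) (11,19) (9,19)]
5. Canonical ring: [(9,10) (11,10) (11,19) (9,19)]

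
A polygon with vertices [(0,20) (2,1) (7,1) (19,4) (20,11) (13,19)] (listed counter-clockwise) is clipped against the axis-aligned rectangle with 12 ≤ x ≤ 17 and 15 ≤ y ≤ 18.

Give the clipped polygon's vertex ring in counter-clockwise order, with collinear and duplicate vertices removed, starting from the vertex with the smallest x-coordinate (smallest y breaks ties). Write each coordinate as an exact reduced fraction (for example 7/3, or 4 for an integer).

1. After x ≥ 12: [(12,248/13) (12,9/4) (19,4) (20,11) (13,19)]
2. After x ≤ 17: [(12,248/13) (12,9/4) (17,7/2) (17,101/7) (13,19)]
3. After y ≥ 15: [(12,248/13) (12,15) (33/2,15) (13,19)]
4. After y ≤ 18: [(12,18) (12,15) (33/2,15) (111/8,18)]
5. Canonical ring: [(12,15) (33/2,15) (111/8,18) (12,18)]

Clipped polygon: [(12,15) (33/2,15) (111/8,18) (12,18)]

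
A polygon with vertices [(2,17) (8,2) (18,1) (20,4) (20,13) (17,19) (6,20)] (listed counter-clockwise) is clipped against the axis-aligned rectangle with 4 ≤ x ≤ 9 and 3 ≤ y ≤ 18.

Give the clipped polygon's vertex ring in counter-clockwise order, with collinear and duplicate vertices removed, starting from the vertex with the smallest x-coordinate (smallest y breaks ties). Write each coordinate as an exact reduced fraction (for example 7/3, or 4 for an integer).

1. After x ≥ 4: [(4,37/2) (4,12) (8,2) (18,1) (20,4) (20,13) (17,19) (6,20)]
2. After x ≤ 9: [(4,37/2) (4,12) (8,2) (9,19/10) (9,217/11) (6,20)]
3. After y ≥ 3: [(4,37/2) (4,12) (38/5,3) (9,3) (9,217/11) (6,20)]
4. After y ≤ 18: [(4,18) (4,12) (38/5,3) (9,3) (9,18)]
5. Canonical ring: [(4,12) (38/5,3) (9,3) (9,18) (4,18)]

Clipped polygon: [(4,12) (38/5,3) (9,3) (9,18) (4,18)]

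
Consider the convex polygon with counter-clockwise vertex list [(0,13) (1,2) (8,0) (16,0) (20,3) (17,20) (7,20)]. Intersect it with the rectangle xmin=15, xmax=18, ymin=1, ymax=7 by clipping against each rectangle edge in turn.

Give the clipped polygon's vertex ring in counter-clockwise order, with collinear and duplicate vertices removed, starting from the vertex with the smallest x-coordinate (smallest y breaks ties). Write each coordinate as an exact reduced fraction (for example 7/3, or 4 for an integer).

1. After x ≥ 15: [(15,0) (16,0) (20,3) (17,20) (15,20)]
2. After x ≤ 18: [(15,0) (16,0) (18,3/2) (18,43/3) (17,20) (15,20)]
3. After y ≥ 1: [(15,1) (52/3,1) (18,3/2) (18,43/3) (17,20) (15,20)]
4. After y ≤ 7: [(15,7) (15,1) (52/3,1) (18,3/2) (18,7)]
5. Canonical ring: [(15,1) (52/3,1) (18,3/2) (18,7) (15,7)]

Clipped polygon: [(15,1) (52/3,1) (18,3/2) (18,7) (15,7)]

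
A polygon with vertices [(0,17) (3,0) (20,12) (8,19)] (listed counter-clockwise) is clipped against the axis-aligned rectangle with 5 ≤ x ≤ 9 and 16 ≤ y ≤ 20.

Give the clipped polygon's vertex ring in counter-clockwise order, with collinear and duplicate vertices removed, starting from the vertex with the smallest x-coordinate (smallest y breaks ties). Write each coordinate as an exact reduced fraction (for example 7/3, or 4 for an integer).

Clipped polygon: [(5,16) (9,16) (9,221/12) (8,19) (5,73/4)]

1. After x ≥ 5: [(5,73/4) (5,24/17) (20,12) (8,19)]
2. After x ≤ 9: [(5,73/4) (5,24/17) (9,72/17) (9,221/12) (8,19)]
3. After y ≥ 16: [(5,73/4) (5,16) (9,16) (9,221/12) (8,19)]
4. After y ≤ 20: [(5,73/4) (5,16) (9,16) (9,221/12) (8,19)]
5. Canonical ring: [(5,16) (9,16) (9,221/12) (8,19) (5,73/4)]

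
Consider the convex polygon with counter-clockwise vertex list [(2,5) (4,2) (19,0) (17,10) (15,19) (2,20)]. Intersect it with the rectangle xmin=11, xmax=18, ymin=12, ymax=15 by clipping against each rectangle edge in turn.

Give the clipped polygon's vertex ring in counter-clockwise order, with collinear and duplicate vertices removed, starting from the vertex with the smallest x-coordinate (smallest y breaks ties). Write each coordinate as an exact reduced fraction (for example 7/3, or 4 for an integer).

1. After x ≥ 11: [(11,16/15) (19,0) (17,10) (15,19) (11,251/13)]
2. After x ≤ 18: [(11,16/15) (18,2/15) (18,5) (17,10) (15,19) (11,251/13)]
3. After y ≥ 12: [(11,12) (149/9,12) (15,19) (11,251/13)]
4. After y ≤ 15: [(11,15) (11,12) (149/9,12) (143/9,15)]
5. Canonical ring: [(11,12) (149/9,12) (143/9,15) (11,15)]

Clipped polygon: [(11,12) (149/9,12) (143/9,15) (11,15)]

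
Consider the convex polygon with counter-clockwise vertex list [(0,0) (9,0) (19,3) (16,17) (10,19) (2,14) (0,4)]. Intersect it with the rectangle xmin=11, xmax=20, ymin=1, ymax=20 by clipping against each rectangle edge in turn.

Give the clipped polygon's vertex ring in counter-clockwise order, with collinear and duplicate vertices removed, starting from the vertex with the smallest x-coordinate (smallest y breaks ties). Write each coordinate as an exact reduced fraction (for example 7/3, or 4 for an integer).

1. After x ≥ 11: [(11,3/5) (19,3) (16,17) (11,56/3)]
2. After x ≤ 20: [(11,3/5) (19,3) (16,17) (11,56/3)]
3. After y ≥ 1: [(11,1) (37/3,1) (19,3) (16,17) (11,56/3)]
4. After y ≤ 20: [(11,1) (37/3,1) (19,3) (16,17) (11,56/3)]
5. Canonical ring: [(11,1) (37/3,1) (19,3) (16,17) (11,56/3)]

Clipped polygon: [(11,1) (37/3,1) (19,3) (16,17) (11,56/3)]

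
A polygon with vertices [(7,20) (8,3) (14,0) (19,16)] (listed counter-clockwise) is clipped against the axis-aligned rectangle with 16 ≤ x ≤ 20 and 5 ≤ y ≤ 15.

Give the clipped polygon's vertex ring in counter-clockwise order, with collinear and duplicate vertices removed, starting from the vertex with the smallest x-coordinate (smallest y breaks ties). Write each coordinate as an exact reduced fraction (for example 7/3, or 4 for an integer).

1. After x ≥ 16: [(16,17) (16,32/5) (19,16)]
2. After x ≤ 20: [(16,17) (16,32/5) (19,16)]
3. After y ≥ 5: [(16,17) (16,32/5) (19,16)]
4. After y ≤ 15: [(16,15) (16,32/5) (299/16,15)]
5. Canonical ring: [(16,32/5) (299/16,15) (16,15)]

Clipped polygon: [(16,32/5) (299/16,15) (16,15)]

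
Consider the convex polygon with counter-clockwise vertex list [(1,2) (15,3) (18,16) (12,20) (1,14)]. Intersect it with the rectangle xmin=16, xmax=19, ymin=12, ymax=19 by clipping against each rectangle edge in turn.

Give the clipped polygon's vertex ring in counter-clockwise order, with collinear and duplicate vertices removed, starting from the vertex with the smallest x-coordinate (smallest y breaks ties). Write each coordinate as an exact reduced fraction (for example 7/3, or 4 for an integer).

Clipped polygon: [(16,12) (222/13,12) (18,16) (16,52/3)]

1. After x ≥ 16: [(16,22/3) (18,16) (16,52/3)]
2. After x ≤ 19: [(16,22/3) (18,16) (16,52/3)]
3. After y ≥ 12: [(16,12) (222/13,12) (18,16) (16,52/3)]
4. After y ≤ 19: [(16,12) (222/13,12) (18,16) (16,52/3)]
5. Canonical ring: [(16,12) (222/13,12) (18,16) (16,52/3)]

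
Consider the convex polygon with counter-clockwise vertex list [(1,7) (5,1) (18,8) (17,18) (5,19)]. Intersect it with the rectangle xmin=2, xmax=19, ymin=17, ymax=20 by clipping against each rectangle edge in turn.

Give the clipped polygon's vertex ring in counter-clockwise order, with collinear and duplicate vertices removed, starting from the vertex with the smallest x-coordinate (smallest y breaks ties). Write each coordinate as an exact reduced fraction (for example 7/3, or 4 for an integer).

1. After x ≥ 2: [(2,10) (2,11/2) (5,1) (18,8) (17,18) (5,19)]
2. After x ≤ 19: [(2,10) (2,11/2) (5,1) (18,8) (17,18) (5,19)]
3. After y ≥ 17: [(13/3,17) (171/10,17) (17,18) (5,19)]
4. After y ≤ 20: [(13/3,17) (171/10,17) (17,18) (5,19)]
5. Canonical ring: [(13/3,17) (171/10,17) (17,18) (5,19)]

Clipped polygon: [(13/3,17) (171/10,17) (17,18) (5,19)]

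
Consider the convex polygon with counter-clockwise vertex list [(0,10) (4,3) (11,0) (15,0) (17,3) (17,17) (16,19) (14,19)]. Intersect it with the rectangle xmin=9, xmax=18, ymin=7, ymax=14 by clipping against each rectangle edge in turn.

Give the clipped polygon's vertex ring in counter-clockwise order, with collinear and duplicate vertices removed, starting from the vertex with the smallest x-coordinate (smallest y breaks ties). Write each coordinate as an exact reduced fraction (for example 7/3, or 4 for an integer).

1. After x ≥ 9: [(9,221/14) (9,6/7) (11,0) (15,0) (17,3) (17,17) (16,19) (14,19)]
2. After x ≤ 18: [(9,221/14) (9,6/7) (11,0) (15,0) (17,3) (17,17) (16,19) (14,19)]
3. After y ≥ 7: [(9,221/14) (9,7) (17,7) (17,17) (16,19) (14,19)]
4. After y ≤ 14: [(9,14) (9,7) (17,7) (17,14)]
5. Canonical ring: [(9,7) (17,7) (17,14) (9,14)]

Clipped polygon: [(9,7) (17,7) (17,14) (9,14)]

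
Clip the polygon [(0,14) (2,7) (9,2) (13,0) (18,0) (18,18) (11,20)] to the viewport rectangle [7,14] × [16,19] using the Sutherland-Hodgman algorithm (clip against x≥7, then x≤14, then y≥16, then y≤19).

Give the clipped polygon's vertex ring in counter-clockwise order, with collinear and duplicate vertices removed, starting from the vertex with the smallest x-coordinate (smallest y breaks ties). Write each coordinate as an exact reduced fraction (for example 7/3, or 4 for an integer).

Clipped polygon: [(7,16) (14,16) (14,19) (55/6,19) (7,196/11)]

1. After x ≥ 7: [(7,196/11) (7,24/7) (9,2) (13,0) (18,0) (18,18) (11,20)]
2. After x ≤ 14: [(7,196/11) (7,24/7) (9,2) (13,0) (14,0) (14,134/7) (11,20)]
3. After y ≥ 16: [(7,196/11) (7,16) (14,16) (14,134/7) (11,20)]
4. After y ≤ 19: [(55/6,19) (7,196/11) (7,16) (14,16) (14,19)]
5. Canonical ring: [(7,16) (14,16) (14,19) (55/6,19) (7,196/11)]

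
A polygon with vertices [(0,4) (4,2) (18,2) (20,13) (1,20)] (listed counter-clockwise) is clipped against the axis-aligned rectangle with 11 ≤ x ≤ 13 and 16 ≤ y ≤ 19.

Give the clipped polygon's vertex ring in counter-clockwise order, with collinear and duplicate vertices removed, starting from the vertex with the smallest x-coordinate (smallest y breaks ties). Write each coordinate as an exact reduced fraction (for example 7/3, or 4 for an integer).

Clipped polygon: [(11,16) (83/7,16) (11,310/19)]

1. After x ≥ 11: [(11,2) (18,2) (20,13) (11,310/19)]
2. After x ≤ 13: [(11,2) (13,2) (13,296/19) (11,310/19)]
3. After y ≥ 16: [(11,16) (83/7,16) (11,310/19)]
4. After y ≤ 19: [(11,16) (83/7,16) (11,310/19)]
5. Canonical ring: [(11,16) (83/7,16) (11,310/19)]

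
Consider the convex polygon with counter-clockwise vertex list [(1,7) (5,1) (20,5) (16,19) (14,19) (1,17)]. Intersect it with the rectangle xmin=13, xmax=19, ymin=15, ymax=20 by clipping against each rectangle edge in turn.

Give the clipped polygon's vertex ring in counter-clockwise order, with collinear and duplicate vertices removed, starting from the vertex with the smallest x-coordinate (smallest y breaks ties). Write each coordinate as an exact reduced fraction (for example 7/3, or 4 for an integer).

1. After x ≥ 13: [(13,47/15) (20,5) (16,19) (14,19) (13,245/13)]
2. After x ≤ 19: [(13,47/15) (19,71/15) (19,17/2) (16,19) (14,19) (13,245/13)]
3. After y ≥ 15: [(13,15) (120/7,15) (16,19) (14,19) (13,245/13)]
4. After y ≤ 20: [(13,15) (120/7,15) (16,19) (14,19) (13,245/13)]
5. Canonical ring: [(13,15) (120/7,15) (16,19) (14,19) (13,245/13)]

Clipped polygon: [(13,15) (120/7,15) (16,19) (14,19) (13,245/13)]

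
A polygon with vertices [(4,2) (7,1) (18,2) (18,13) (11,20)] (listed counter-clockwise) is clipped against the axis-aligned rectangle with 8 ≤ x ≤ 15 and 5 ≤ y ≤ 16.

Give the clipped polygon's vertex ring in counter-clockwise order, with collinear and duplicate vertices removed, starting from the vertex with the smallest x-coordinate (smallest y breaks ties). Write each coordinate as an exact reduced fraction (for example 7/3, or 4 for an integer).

Clipped polygon: [(8,5) (15,5) (15,16) (85/9,16) (8,86/7)]

1. After x ≥ 8: [(8,86/7) (8,12/11) (18,2) (18,13) (11,20)]
2. After x ≤ 15: [(8,86/7) (8,12/11) (15,19/11) (15,16) (11,20)]
3. After y ≥ 5: [(8,86/7) (8,5) (15,5) (15,16) (11,20)]
4. After y ≤ 16: [(85/9,16) (8,86/7) (8,5) (15,5) (15,16) (15,16)]
5. Canonical ring: [(8,5) (15,5) (15,16) (85/9,16) (8,86/7)]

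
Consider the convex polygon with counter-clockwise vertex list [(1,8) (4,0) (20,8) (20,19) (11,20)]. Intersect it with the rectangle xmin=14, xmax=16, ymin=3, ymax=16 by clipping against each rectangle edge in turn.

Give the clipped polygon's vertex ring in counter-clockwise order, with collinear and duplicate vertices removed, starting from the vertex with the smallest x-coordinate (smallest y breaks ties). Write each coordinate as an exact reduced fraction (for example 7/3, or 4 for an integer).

1. After x ≥ 14: [(14,5) (20,8) (20,19) (14,59/3)]
2. After x ≤ 16: [(14,5) (16,6) (16,175/9) (14,59/3)]
3. After y ≥ 3: [(14,5) (16,6) (16,175/9) (14,59/3)]
4. After y ≤ 16: [(14,16) (14,5) (16,6) (16,16)]
5. Canonical ring: [(14,5) (16,6) (16,16) (14,16)]

Clipped polygon: [(14,5) (16,6) (16,16) (14,16)]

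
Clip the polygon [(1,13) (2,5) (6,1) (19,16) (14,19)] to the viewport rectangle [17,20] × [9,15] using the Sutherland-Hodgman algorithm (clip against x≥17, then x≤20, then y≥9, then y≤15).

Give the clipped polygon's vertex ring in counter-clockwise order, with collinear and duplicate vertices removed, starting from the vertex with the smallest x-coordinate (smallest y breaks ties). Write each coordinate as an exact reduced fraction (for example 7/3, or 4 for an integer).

1. After x ≥ 17: [(17,178/13) (19,16) (17,86/5)]
2. After x ≤ 20: [(17,178/13) (19,16) (17,86/5)]
3. After y ≥ 9: [(17,178/13) (19,16) (17,86/5)]
4. After y ≤ 15: [(17,15) (17,178/13) (272/15,15)]
5. Canonical ring: [(17,178/13) (272/15,15) (17,15)]

Clipped polygon: [(17,178/13) (272/15,15) (17,15)]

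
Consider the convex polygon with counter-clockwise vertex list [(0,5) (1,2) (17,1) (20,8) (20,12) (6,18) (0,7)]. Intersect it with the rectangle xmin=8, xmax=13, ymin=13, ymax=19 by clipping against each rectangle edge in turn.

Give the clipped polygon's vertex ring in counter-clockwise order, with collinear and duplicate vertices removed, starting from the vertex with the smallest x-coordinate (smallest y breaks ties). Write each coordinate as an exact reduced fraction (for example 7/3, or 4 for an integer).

Clipped polygon: [(8,13) (13,13) (13,15) (8,120/7)]

1. After x ≥ 8: [(8,25/16) (17,1) (20,8) (20,12) (8,120/7)]
2. After x ≤ 13: [(8,25/16) (13,5/4) (13,15) (8,120/7)]
3. After y ≥ 13: [(8,13) (13,13) (13,15) (8,120/7)]
4. After y ≤ 19: [(8,13) (13,13) (13,15) (8,120/7)]
5. Canonical ring: [(8,13) (13,13) (13,15) (8,120/7)]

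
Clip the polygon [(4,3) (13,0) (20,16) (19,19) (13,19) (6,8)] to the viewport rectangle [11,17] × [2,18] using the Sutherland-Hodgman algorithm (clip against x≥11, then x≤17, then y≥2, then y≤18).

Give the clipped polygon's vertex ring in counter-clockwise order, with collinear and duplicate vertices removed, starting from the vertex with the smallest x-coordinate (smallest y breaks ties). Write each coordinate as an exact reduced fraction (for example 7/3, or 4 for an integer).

1. After x ≥ 11: [(11,2/3) (13,0) (20,16) (19,19) (13,19) (11,111/7)]
2. After x ≤ 17: [(11,2/3) (13,0) (17,64/7) (17,19) (13,19) (11,111/7)]
3. After y ≥ 2: [(11,2) (111/8,2) (17,64/7) (17,19) (13,19) (11,111/7)]
4. After y ≤ 18: [(11,2) (111/8,2) (17,64/7) (17,18) (136/11,18) (11,111/7)]
5. Canonical ring: [(11,2) (111/8,2) (17,64/7) (17,18) (136/11,18) (11,111/7)]

Clipped polygon: [(11,2) (111/8,2) (17,64/7) (17,18) (136/11,18) (11,111/7)]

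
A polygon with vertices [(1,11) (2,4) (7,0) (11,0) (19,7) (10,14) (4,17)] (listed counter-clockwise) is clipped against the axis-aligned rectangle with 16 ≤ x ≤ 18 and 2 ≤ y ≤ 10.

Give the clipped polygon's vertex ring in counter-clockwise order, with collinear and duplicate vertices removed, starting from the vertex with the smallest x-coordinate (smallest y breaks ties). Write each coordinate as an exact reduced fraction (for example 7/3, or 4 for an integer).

1. After x ≥ 16: [(16,35/8) (19,7) (16,28/3)]
2. After x ≤ 18: [(16,35/8) (18,49/8) (18,70/9) (16,28/3)]
3. After y ≥ 2: [(16,35/8) (18,49/8) (18,70/9) (16,28/3)]
4. After y ≤ 10: [(16,35/8) (18,49/8) (18,70/9) (16,28/3)]
5. Canonical ring: [(16,35/8) (18,49/8) (18,70/9) (16,28/3)]

Clipped polygon: [(16,35/8) (18,49/8) (18,70/9) (16,28/3)]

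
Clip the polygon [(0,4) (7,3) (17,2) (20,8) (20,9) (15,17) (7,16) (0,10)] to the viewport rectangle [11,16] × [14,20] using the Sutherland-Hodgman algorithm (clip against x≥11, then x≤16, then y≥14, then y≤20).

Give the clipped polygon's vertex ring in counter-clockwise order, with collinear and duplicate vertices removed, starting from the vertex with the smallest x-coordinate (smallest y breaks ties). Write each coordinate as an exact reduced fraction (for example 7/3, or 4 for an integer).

1. After x ≥ 11: [(11,13/5) (17,2) (20,8) (20,9) (15,17) (11,33/2)]
2. After x ≤ 16: [(11,13/5) (16,21/10) (16,77/5) (15,17) (11,33/2)]
3. After y ≥ 14: [(11,14) (16,14) (16,77/5) (15,17) (11,33/2)]
4. After y ≤ 20: [(11,14) (16,14) (16,77/5) (15,17) (11,33/2)]
5. Canonical ring: [(11,14) (16,14) (16,77/5) (15,17) (11,33/2)]

Clipped polygon: [(11,14) (16,14) (16,77/5) (15,17) (11,33/2)]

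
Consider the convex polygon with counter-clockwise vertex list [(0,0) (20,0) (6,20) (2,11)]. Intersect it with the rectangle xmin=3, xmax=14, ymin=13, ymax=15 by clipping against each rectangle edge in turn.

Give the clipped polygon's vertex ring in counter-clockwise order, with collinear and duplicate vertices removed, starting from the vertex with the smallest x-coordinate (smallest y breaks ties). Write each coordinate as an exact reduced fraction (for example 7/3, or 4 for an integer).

1. After x ≥ 3: [(3,0) (20,0) (6,20) (3,53/4)]
2. After x ≤ 14: [(3,0) (14,0) (14,60/7) (6,20) (3,53/4)]
3. After y ≥ 13: [(3,13) (109/10,13) (6,20) (3,53/4)]
4. After y ≤ 15: [(3,13) (109/10,13) (19/2,15) (34/9,15) (3,53/4)]
5. Canonical ring: [(3,13) (109/10,13) (19/2,15) (34/9,15) (3,53/4)]

Clipped polygon: [(3,13) (109/10,13) (19/2,15) (34/9,15) (3,53/4)]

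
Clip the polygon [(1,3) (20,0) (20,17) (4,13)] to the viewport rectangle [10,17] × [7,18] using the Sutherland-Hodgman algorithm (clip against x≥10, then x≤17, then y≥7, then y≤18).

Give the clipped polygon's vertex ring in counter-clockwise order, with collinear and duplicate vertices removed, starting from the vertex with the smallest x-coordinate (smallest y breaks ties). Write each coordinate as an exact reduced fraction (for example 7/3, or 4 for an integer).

1. After x ≥ 10: [(10,30/19) (20,0) (20,17) (10,29/2)]
2. After x ≤ 17: [(10,30/19) (17,9/19) (17,65/4) (10,29/2)]
3. After y ≥ 7: [(10,7) (17,7) (17,65/4) (10,29/2)]
4. After y ≤ 18: [(10,7) (17,7) (17,65/4) (10,29/2)]
5. Canonical ring: [(10,7) (17,7) (17,65/4) (10,29/2)]

Clipped polygon: [(10,7) (17,7) (17,65/4) (10,29/2)]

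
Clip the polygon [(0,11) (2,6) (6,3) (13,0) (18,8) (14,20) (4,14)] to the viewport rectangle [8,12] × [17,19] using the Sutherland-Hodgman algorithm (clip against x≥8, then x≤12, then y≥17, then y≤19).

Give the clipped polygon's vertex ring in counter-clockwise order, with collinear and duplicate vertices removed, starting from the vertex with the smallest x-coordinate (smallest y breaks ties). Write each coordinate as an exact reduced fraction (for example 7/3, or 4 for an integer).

1. After x ≥ 8: [(8,15/7) (13,0) (18,8) (14,20) (8,82/5)]
2. After x ≤ 12: [(8,15/7) (12,3/7) (12,94/5) (8,82/5)]
3. After y ≥ 17: [(12,17) (12,94/5) (9,17)]
4. After y ≤ 19: [(12,17) (12,94/5) (9,17)]
5. Canonical ring: [(9,17) (12,17) (12,94/5)]

Clipped polygon: [(9,17) (12,17) (12,94/5)]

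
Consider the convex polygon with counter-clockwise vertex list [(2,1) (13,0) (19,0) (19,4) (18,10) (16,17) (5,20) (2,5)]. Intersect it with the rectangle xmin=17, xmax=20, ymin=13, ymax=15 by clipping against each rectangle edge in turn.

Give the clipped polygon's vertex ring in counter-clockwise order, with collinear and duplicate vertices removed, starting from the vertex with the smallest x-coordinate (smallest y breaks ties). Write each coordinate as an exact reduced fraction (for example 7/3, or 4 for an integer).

1. After x ≥ 17: [(17,0) (19,0) (19,4) (18,10) (17,27/2)]
2. After x ≤ 20: [(17,0) (19,0) (19,4) (18,10) (17,27/2)]
3. After y ≥ 13: [(17,13) (120/7,13) (17,27/2)]
4. After y ≤ 15: [(17,13) (120/7,13) (17,27/2)]
5. Canonical ring: [(17,13) (120/7,13) (17,27/2)]

Clipped polygon: [(17,13) (120/7,13) (17,27/2)]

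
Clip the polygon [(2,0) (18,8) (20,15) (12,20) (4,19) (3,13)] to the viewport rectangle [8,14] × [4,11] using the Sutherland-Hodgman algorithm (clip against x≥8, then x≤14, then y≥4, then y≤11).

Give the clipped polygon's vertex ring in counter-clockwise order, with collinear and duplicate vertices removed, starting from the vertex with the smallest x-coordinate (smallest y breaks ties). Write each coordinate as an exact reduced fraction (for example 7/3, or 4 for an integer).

1. After x ≥ 8: [(8,3) (18,8) (20,15) (12,20) (8,39/2)]
2. After x ≤ 14: [(8,3) (14,6) (14,75/4) (12,20) (8,39/2)]
3. After y ≥ 4: [(8,4) (10,4) (14,6) (14,75/4) (12,20) (8,39/2)]
4. After y ≤ 11: [(8,11) (8,4) (10,4) (14,6) (14,11)]
5. Canonical ring: [(8,4) (10,4) (14,6) (14,11) (8,11)]

Clipped polygon: [(8,4) (10,4) (14,6) (14,11) (8,11)]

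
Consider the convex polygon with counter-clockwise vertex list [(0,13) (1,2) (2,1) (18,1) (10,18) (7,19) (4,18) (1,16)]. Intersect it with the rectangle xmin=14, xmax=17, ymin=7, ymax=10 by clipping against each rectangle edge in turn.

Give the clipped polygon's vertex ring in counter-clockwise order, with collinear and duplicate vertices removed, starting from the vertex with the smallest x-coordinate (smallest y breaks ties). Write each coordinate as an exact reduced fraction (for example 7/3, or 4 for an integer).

1. After x ≥ 14: [(14,1) (18,1) (14,19/2)]
2. After x ≤ 17: [(14,1) (17,1) (17,25/8) (14,19/2)]
3. After y ≥ 7: [(14,7) (258/17,7) (14,19/2)]
4. After y ≤ 10: [(14,7) (258/17,7) (14,19/2)]
5. Canonical ring: [(14,7) (258/17,7) (14,19/2)]

Clipped polygon: [(14,7) (258/17,7) (14,19/2)]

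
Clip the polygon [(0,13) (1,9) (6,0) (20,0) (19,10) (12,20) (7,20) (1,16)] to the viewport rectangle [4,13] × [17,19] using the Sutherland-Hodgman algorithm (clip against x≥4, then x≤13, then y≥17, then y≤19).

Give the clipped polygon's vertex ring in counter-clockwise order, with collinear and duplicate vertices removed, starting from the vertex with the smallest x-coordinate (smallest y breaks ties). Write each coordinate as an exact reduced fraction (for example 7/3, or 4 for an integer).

Clipped polygon: [(4,17) (13,17) (13,130/7) (127/10,19) (11/2,19) (4,18)]

1. After x ≥ 4: [(4,18/5) (6,0) (20,0) (19,10) (12,20) (7,20) (4,18)]
2. After x ≤ 13: [(4,18/5) (6,0) (13,0) (13,130/7) (12,20) (7,20) (4,18)]
3. After y ≥ 17: [(4,17) (13,17) (13,130/7) (12,20) (7,20) (4,18)]
4. After y ≤ 19: [(4,17) (13,17) (13,130/7) (127/10,19) (11/2,19) (4,18)]
5. Canonical ring: [(4,17) (13,17) (13,130/7) (127/10,19) (11/2,19) (4,18)]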